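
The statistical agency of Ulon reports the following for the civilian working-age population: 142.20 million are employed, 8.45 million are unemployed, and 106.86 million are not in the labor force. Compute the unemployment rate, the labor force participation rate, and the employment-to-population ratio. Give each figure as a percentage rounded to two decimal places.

Unemployment rate ≈ 5.61%; labor force participation rate ≈ 58.50%; employment-population ratio ≈ 55.22%.

Labor force = employed + unemployed = 142.20 + 8.45 = 150.65 million.
Working-age population = 150.65 + 106.86 = 257.51 million.
Unemployment rate = 8.45 / 150.65 = 5.61%.
Labor force participation rate = 150.65 / 257.51 = 58.50%.
Employment-population ratio = 142.20 / 257.51 = 55.22%.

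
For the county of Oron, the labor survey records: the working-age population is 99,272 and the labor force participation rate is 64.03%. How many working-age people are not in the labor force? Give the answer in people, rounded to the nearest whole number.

About 35,708 are not in the labor force.

Share not in the labor force = 1 − 0.6403 = 0.3597.
Not in labor force = 0.3597 × 99,272 ≈ 35,708.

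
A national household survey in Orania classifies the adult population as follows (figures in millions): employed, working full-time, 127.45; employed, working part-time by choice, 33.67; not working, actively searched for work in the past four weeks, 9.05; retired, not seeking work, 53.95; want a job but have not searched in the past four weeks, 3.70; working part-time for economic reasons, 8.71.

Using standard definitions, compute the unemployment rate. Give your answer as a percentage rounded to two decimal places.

Unemployment rate ≈ 5.06%.

Employed = 127.45 + 33.67 + 8.71 = 169.83 million (anyone who worked, including part-time for economic reasons, counts as employed).
Unemployed = 9.05 million.
Labor force = 169.83 + 9.05 = 178.88 million.
Unemployment rate = 9.05 / 178.88 = 5.06%.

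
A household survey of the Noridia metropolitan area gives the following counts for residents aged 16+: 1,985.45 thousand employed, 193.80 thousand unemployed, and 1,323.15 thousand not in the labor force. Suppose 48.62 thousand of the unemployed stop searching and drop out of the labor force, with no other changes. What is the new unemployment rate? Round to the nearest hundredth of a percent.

Initially, labor force = 1,985.45 + 193.80 = 2,179.25 thousand, so u = 193.80/2,179.25 = 8.89%.
After the change, unemployed and labor force both fall by 48.62 → E = 1,985.45, U = 145.18, labor force = 2,130.63 thousand.
New unemployment rate = 145.18 / 2,130.63 = 6.81%.

New unemployment rate ≈ 6.81%.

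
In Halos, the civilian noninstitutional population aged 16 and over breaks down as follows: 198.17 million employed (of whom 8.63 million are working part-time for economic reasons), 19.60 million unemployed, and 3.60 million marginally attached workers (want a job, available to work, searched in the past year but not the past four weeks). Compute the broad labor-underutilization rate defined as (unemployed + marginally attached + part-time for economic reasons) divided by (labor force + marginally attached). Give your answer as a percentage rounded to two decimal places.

Labor force = 198.17 + 19.60 = 217.77 million.
Numerator = 19.60 + 3.60 + 8.63 = 31.83 million.
Denominator = 217.77 + 3.60 = 221.37 million.
Broad rate = 31.83 / 221.37 = 14.38%.

Broad underutilization rate ≈ 14.38%.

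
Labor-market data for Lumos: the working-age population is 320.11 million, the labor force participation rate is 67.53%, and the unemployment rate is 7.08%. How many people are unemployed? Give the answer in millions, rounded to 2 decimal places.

Labor force = 0.6753 × 320.11 = 216.17 million.
Unemployed = 0.0708 × 216.17 ≈ 15.30 million.

About 15.30 million are unemployed.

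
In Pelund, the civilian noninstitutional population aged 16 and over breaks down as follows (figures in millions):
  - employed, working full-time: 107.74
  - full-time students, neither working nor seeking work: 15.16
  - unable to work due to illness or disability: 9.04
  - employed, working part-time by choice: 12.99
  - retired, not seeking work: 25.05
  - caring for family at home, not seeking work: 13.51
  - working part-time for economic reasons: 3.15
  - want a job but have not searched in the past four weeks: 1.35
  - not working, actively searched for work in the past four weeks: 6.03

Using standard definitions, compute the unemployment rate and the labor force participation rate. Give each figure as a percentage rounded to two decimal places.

Employed = 107.74 + 12.99 + 3.15 = 123.88 million (anyone who worked, including part-time for economic reasons, counts as employed).
Unemployed = 6.03 million.
Labor force = 123.88 + 6.03 = 129.91 million.
Not in labor force = 15.16 + 9.04 + 25.05 + 13.51 + 1.35 = 64.11 million (those not working and not actively searching are outside the labor force — including those who want a job but have given up searching).
Civilian working-age population = 129.91 + 64.11 = 194.02 million.
Unemployment rate = 6.03 / 129.91 = 4.64%.
Labor force participation rate = 129.91 / 194.02 = 66.96%.

Unemployment rate ≈ 4.64%; labor force participation rate ≈ 66.96%.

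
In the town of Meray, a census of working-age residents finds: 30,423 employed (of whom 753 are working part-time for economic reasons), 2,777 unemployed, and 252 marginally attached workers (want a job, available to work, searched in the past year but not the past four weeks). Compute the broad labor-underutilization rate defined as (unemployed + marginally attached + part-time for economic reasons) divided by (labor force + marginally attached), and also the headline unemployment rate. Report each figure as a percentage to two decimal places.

Labor force = 30,423 + 2,777 = 33,200.
Numerator = 2,777 + 252 + 753 = 3,782.
Denominator = 33,200 + 252 = 33,452.
Broad rate = 3,782 / 33,452 = 11.31%.
Headline unemployment rate = 2,777 / 33,200 = 8.36%.

Broad underutilization rate ≈ 11.31%; headline unemployment rate ≈ 8.36%.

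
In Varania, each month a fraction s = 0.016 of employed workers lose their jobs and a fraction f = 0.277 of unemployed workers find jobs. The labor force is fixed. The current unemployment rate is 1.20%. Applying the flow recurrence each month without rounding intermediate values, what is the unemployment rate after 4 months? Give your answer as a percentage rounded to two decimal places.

With a fixed labor force, u_{t+1} = u_t + s·(1−u_t) − f·u_t = u_t·(1−s−f) + s.
Here 1−s−f = 0.707 and s = 0.016.
u_1 = 0.012000 × 0.707 + 0.016 = 0.024484.
u_2 = 0.024484 × 0.707 + 0.016 = 0.033310.
u_3 = 0.033310 × 0.707 + 0.016 = 0.039550.
u_4 = 0.039550 × 0.707 + 0.016 = 0.043962.

Unemployment rate after four months ≈ 4.40%.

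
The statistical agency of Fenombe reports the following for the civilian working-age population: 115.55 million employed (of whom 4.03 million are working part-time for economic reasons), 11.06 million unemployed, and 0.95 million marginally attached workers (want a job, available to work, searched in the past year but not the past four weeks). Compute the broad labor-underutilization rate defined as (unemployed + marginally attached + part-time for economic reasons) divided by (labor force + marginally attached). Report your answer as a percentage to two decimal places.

Broad underutilization rate ≈ 12.57%.

Labor force = 115.55 + 11.06 = 126.61 million.
Numerator = 11.06 + 0.95 + 4.03 = 16.04 million.
Denominator = 126.61 + 0.95 = 127.56 million.
Broad rate = 16.04 / 127.56 = 12.57%.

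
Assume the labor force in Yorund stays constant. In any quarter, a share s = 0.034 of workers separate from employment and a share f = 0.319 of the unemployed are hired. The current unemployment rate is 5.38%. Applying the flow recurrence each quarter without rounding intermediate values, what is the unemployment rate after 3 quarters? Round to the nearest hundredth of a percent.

With a fixed labor force, u_{t+1} = u_t + s·(1−u_t) − f·u_t = u_t·(1−s−f) + s.
Here 1−s−f = 0.647 and s = 0.034.
u_1 = 0.053800 × 0.647 + 0.034 = 0.068809.
u_2 = 0.068809 × 0.647 + 0.034 = 0.078519.
u_3 = 0.078519 × 0.647 + 0.034 = 0.084802.

Unemployment rate after three quarters ≈ 8.48%.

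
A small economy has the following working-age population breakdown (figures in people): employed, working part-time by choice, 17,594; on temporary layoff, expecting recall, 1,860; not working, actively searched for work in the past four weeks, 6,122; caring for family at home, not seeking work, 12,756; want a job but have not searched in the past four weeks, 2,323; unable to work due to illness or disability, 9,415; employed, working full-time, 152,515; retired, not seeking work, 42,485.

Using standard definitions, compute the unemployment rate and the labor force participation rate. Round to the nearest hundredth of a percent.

Unemployment rate ≈ 4.48%; labor force participation rate ≈ 72.67%.

Employed = 17,594 + 152,515 = 170,109.
Unemployed = 1,860 + 6,122 = 7,982 (jobless and actively searching, or on temporary layoff).
Labor force = 170,109 + 7,982 = 178,091.
Not in labor force = 12,756 + 2,323 + 9,415 + 42,485 = 66,979 (those not working and not actively searching are outside the labor force — including those who want a job but have given up searching).
Civilian working-age population = 178,091 + 66,979 = 245,070.
Unemployment rate = 7,982 / 178,091 = 4.48%.
Labor force participation rate = 178,091 / 245,070 = 72.67%.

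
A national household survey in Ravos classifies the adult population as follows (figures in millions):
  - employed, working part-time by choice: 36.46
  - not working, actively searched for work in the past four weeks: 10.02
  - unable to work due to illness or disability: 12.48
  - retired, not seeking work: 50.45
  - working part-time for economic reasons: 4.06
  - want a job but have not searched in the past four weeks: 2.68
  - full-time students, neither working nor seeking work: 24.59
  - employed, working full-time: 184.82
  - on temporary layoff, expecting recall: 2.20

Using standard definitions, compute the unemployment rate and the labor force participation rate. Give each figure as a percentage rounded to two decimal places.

Employed = 36.46 + 4.06 + 184.82 = 225.34 million (anyone who worked, including part-time for economic reasons, counts as employed).
Unemployed = 10.02 + 2.20 = 12.22 million (jobless and actively searching, or on temporary layoff).
Labor force = 225.34 + 12.22 = 237.56 million.
Not in labor force = 12.48 + 50.45 + 2.68 + 24.59 = 90.20 million (those not working and not actively searching are outside the labor force — including those who want a job but have given up searching).
Civilian working-age population = 237.56 + 90.20 = 327.76 million.
Unemployment rate = 12.22 / 237.56 = 5.14%.
Labor force participation rate = 237.56 / 327.76 = 72.48%.

Unemployment rate ≈ 5.14%; labor force participation rate ≈ 72.48%.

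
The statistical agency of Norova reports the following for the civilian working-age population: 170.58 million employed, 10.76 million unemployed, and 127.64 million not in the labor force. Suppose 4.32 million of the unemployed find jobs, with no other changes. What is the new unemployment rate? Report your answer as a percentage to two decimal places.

New unemployment rate ≈ 3.55%.

Initially, labor force = 170.58 + 10.76 = 181.34 million, so u = 10.76/181.34 = 5.93%.
After the change, unemployed falls and employed rises by 4.32; labor force unchanged → E = 174.90, U = 6.44, labor force = 181.34 million.
New unemployment rate = 6.44 / 181.34 = 3.55%.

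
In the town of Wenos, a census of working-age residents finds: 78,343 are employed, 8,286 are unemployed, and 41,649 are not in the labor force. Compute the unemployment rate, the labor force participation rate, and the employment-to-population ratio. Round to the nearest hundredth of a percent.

Labor force = employed + unemployed = 78,343 + 8,286 = 86,629.
Working-age population = 86,629 + 41,649 = 128,278.
Unemployment rate = 8,286 / 86,629 = 9.56%.
Labor force participation rate = 86,629 / 128,278 = 67.53%.
Employment-population ratio = 78,343 / 128,278 = 61.07%.

Unemployment rate ≈ 9.56%; labor force participation rate ≈ 67.53%; employment-population ratio ≈ 61.07%.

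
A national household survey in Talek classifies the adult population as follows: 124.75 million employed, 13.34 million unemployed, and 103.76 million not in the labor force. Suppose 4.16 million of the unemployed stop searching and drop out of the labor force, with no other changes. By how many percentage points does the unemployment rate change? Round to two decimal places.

The unemployment rate changes by −2.81 percentage points.

Initially, labor force = 124.75 + 13.34 = 138.09 million, so u = 13.34/138.09 = 9.66%.
After the change, unemployed and labor force both fall by 4.16 → E = 124.75, U = 9.18, labor force = 133.93 million.
New unemployment rate = 9.18 / 133.93 = 6.85%.
Change = 6.85% − 9.66% = −2.81 percentage points.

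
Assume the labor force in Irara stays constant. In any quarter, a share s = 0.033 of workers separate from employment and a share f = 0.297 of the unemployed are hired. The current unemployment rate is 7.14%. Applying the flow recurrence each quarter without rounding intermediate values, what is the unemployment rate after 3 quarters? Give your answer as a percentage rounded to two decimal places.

Unemployment rate after three quarters ≈ 9.14%.

With a fixed labor force, u_{t+1} = u_t + s·(1−u_t) − f·u_t = u_t·(1−s−f) + s.
Here 1−s−f = 0.670 and s = 0.033.
u_1 = 0.071400 × 0.670 + 0.033 = 0.080838.
u_2 = 0.080838 × 0.670 + 0.033 = 0.087161.
u_3 = 0.087161 × 0.670 + 0.033 = 0.091398.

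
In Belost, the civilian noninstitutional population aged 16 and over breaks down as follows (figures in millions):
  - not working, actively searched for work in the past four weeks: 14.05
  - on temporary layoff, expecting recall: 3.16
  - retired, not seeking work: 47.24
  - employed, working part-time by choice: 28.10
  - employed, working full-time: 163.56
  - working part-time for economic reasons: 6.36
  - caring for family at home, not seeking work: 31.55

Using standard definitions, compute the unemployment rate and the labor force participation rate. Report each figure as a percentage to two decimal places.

Employed = 28.10 + 163.56 + 6.36 = 198.02 million (anyone who worked, including part-time for economic reasons, counts as employed).
Unemployed = 14.05 + 3.16 = 17.21 million (jobless and actively searching, or on temporary layoff).
Labor force = 198.02 + 17.21 = 215.23 million.
Not in labor force = 47.24 + 31.55 = 78.79 million (those not working and not actively searching are outside the labor force).
Civilian working-age population = 215.23 + 78.79 = 294.02 million.
Unemployment rate = 17.21 / 215.23 = 8.00%.
Labor force participation rate = 215.23 / 294.02 = 73.20%.

Unemployment rate ≈ 8.00%; labor force participation rate ≈ 73.20%.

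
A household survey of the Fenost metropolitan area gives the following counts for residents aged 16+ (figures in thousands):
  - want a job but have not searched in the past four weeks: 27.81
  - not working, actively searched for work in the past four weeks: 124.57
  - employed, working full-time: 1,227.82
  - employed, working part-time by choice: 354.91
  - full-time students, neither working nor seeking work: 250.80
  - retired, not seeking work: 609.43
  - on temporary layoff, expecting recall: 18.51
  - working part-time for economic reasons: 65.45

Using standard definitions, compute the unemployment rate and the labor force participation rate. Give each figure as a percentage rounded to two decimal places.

Employed = 1,227.82 + 354.91 + 65.45 = 1,648.18 thousand (anyone who worked, including part-time for economic reasons, counts as employed).
Unemployed = 124.57 + 18.51 = 143.08 thousand (jobless and actively searching, or on temporary layoff).
Labor force = 1,648.18 + 143.08 = 1,791.26 thousand.
Not in labor force = 27.81 + 250.80 + 609.43 = 888.04 thousand (those not working and not actively searching are outside the labor force — including those who want a job but have given up searching).
Civilian working-age population = 1,791.26 + 888.04 = 2,679.30 thousand.
Unemployment rate = 143.08 / 1,791.26 = 7.99%.
Labor force participation rate = 1,791.26 / 2,679.30 = 66.86%.

Unemployment rate ≈ 7.99%; labor force participation rate ≈ 66.86%.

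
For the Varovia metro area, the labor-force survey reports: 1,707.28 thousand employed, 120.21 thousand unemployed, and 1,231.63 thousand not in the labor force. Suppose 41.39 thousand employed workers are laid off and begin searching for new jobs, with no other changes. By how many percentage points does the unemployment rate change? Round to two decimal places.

The unemployment rate changes by +2.26 percentage points.

Initially, labor force = 1,707.28 + 120.21 = 1,827.49 thousand, so u = 120.21/1,827.49 = 6.58%.
After the change, employed falls and unemployed rises by 41.39; labor force unchanged → E = 1,665.89, U = 161.60, labor force = 1,827.49 thousand.
New unemployment rate = 161.60 / 1,827.49 = 8.84%.
Change = 8.84% − 6.58% = +2.26 percentage points.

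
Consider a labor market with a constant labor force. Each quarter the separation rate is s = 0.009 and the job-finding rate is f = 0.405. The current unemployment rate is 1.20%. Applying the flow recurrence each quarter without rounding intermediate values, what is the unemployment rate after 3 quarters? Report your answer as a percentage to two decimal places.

Unemployment rate after three quarters ≈ 1.98%.

With a fixed labor force, u_{t+1} = u_t + s·(1−u_t) − f·u_t = u_t·(1−s−f) + s.
Here 1−s−f = 0.586 and s = 0.009.
u_1 = 0.012000 × 0.586 + 0.009 = 0.016032.
u_2 = 0.016032 × 0.586 + 0.009 = 0.018395.
u_3 = 0.018395 × 0.586 + 0.009 = 0.019779.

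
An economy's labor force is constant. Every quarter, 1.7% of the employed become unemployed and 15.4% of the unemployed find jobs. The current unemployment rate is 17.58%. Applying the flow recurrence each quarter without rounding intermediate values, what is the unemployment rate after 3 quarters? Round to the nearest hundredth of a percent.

Unemployment rate after three quarters ≈ 14.29%.

With a fixed labor force, u_{t+1} = u_t + s·(1−u_t) − f·u_t = u_t·(1−s−f) + s.
Here 1−s−f = 0.829 and s = 0.017.
u_1 = 0.175800 × 0.829 + 0.017 = 0.162738.
u_2 = 0.162738 × 0.829 + 0.017 = 0.151910.
u_3 = 0.151910 × 0.829 + 0.017 = 0.142933.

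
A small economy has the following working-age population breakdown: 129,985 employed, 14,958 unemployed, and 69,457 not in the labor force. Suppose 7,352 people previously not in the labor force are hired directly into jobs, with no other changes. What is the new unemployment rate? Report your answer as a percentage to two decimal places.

New unemployment rate ≈ 9.82%.

Initially, labor force = 129,985 + 14,958 = 144,943, so u = 14,958/144,943 = 10.32%.
After the change, employed and labor force both rise by 7,352; unemployed unchanged → E = 137,337, U = 14,958, labor force = 152,295.
New unemployment rate = 14,958 / 152,295 = 9.82%.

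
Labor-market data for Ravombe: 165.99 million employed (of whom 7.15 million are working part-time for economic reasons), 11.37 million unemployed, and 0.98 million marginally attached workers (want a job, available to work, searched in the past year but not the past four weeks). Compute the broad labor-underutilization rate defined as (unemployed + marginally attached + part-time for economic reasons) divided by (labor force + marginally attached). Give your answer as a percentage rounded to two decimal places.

Labor force = 165.99 + 11.37 = 177.36 million.
Numerator = 11.37 + 0.98 + 7.15 = 19.50 million.
Denominator = 177.36 + 0.98 = 178.34 million.
Broad rate = 19.50 / 178.34 = 10.93%.

Broad underutilization rate ≈ 10.93%.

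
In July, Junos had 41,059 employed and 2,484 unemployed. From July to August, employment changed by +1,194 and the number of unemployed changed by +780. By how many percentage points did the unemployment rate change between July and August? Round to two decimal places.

The unemployment rate changed by +1.47 percentage points.

July: labor force = 41,059 + 2,484 = 43,543; u = 2,484/43,543 = 5.70%.
August: labor force = 42,253 + 3,264 = 45,517; u = 3,264/45,517 = 7.17%.
Change = 7.17% − 5.70% = +1.47 pp.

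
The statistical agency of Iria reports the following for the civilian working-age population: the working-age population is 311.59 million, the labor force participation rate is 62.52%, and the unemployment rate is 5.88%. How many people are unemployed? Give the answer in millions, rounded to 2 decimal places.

About 11.45 million are unemployed.

Labor force = 0.6252 × 311.59 = 194.81 million.
Unemployed = 0.0588 × 194.81 ≈ 11.45 million.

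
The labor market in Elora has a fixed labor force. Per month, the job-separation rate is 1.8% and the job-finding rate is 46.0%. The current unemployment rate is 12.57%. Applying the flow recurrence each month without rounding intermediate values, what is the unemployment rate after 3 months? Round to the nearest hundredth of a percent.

Unemployment rate after three months ≈ 5.02%.

With a fixed labor force, u_{t+1} = u_t + s·(1−u_t) − f·u_t = u_t·(1−s−f) + s.
Here 1−s−f = 0.522 and s = 0.018.
u_1 = 0.125700 × 0.522 + 0.018 = 0.083615.
u_2 = 0.083615 × 0.522 + 0.018 = 0.061647.
u_3 = 0.061647 × 0.522 + 0.018 = 0.050180.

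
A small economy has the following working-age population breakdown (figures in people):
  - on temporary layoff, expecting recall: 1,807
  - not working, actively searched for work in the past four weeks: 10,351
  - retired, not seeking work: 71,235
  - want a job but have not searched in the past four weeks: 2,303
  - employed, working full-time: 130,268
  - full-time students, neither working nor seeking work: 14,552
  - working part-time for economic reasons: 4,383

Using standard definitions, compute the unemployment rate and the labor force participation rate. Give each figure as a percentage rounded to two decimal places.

Employed = 130,268 + 4,383 = 134,651 (anyone who worked, including part-time for economic reasons, counts as employed).
Unemployed = 1,807 + 10,351 = 12,158 (jobless and actively searching, or on temporary layoff).
Labor force = 134,651 + 12,158 = 146,809.
Not in labor force = 71,235 + 2,303 + 14,552 = 88,090 (those not working and not actively searching are outside the labor force — including those who want a job but have given up searching).
Civilian working-age population = 146,809 + 88,090 = 234,899.
Unemployment rate = 12,158 / 146,809 = 8.28%.
Labor force participation rate = 146,809 / 234,899 = 62.50%.

Unemployment rate ≈ 8.28%; labor force participation rate ≈ 62.50%.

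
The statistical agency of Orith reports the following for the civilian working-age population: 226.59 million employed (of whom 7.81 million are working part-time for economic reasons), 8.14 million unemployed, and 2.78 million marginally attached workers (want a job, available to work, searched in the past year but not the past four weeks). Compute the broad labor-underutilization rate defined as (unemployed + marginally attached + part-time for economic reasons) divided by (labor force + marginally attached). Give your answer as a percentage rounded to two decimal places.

Broad underutilization rate ≈ 7.89%.

Labor force = 226.59 + 8.14 = 234.73 million.
Numerator = 8.14 + 2.78 + 7.81 = 18.73 million.
Denominator = 234.73 + 2.78 = 237.51 million.
Broad rate = 18.73 / 237.51 = 7.89%.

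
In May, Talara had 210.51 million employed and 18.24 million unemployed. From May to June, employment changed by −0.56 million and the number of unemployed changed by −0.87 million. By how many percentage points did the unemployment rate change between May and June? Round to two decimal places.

The unemployment rate changed by −0.33 percentage points.

May: labor force = 210.51 + 18.24 = 228.75; u = 18.24/228.75 = 7.97%.
June: labor force = 209.95 + 17.37 = 227.32; u = 17.37/227.32 = 7.64%.
Change = 7.64% − 7.97% = −0.33 pp.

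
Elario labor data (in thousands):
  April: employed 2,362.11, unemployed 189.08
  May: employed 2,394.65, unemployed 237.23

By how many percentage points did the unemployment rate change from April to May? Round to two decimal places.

The unemployment rate changed by +1.60 percentage points.

April: labor force = 2,362.11 + 189.08 = 2,551.19; u = 189.08/2,551.19 = 7.41%.
May: labor force = 2,394.65 + 237.23 = 2,631.88; u = 237.23/2,631.88 = 9.01%.
Change = 9.01% − 7.41% = +1.60 pp.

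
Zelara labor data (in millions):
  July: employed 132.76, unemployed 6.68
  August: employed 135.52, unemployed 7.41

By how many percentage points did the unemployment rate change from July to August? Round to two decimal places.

The unemployment rate changed by +0.39 percentage points.

July: labor force = 132.76 + 6.68 = 139.44; u = 6.68/139.44 = 4.79%.
August: labor force = 135.52 + 7.41 = 142.93; u = 7.41/142.93 = 5.18%.
Change = 5.18% − 4.79% = +0.39 pp.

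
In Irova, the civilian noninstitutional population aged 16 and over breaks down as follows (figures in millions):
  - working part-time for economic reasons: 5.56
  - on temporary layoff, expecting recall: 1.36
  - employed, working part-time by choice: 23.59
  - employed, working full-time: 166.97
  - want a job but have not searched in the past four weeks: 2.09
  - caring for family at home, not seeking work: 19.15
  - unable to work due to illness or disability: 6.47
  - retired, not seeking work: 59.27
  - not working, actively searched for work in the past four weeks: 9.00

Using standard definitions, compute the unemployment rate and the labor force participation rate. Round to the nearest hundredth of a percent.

Unemployment rate ≈ 5.02%; labor force participation rate ≈ 70.36%.

Employed = 5.56 + 23.59 + 166.97 = 196.12 million (anyone who worked, including part-time for economic reasons, counts as employed).
Unemployed = 1.36 + 9.00 = 10.36 million (jobless and actively searching, or on temporary layoff).
Labor force = 196.12 + 10.36 = 206.48 million.
Not in labor force = 2.09 + 19.15 + 6.47 + 59.27 = 86.98 million (those not working and not actively searching are outside the labor force — including those who want a job but have given up searching).
Civilian working-age population = 206.48 + 86.98 = 293.46 million.
Unemployment rate = 10.36 / 206.48 = 5.02%.
Labor force participation rate = 206.48 / 293.46 = 70.36%.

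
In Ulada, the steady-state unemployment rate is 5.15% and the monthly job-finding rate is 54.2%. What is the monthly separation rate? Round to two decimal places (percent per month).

From u* = s/(s+f): s = u·f/(1−u).
s = 0.0515 × 54.2 / (1 − 0.0515) = 2.7913 / 0.9485 ≈ 2.94% per month.

Separation rate ≈ 2.94% per month.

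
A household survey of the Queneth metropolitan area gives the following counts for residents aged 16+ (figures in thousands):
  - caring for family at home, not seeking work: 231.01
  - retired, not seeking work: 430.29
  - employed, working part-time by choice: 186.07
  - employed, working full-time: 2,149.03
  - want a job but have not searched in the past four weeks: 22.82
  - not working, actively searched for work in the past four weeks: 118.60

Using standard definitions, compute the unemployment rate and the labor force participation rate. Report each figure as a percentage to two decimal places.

Unemployment rate ≈ 4.83%; labor force participation rate ≈ 78.20%.

Employed = 186.07 + 2,149.03 = 2,335.10 thousand.
Unemployed = 118.60 thousand.
Labor force = 2,335.10 + 118.60 = 2,453.70 thousand.
Not in labor force = 231.01 + 430.29 + 22.82 = 684.12 thousand (those not working and not actively searching are outside the labor force — including those who want a job but have given up searching).
Civilian working-age population = 2,453.70 + 684.12 = 3,137.82 thousand.
Unemployment rate = 118.60 / 2,453.70 = 4.83%.
Labor force participation rate = 2,453.70 / 3,137.82 = 78.20%.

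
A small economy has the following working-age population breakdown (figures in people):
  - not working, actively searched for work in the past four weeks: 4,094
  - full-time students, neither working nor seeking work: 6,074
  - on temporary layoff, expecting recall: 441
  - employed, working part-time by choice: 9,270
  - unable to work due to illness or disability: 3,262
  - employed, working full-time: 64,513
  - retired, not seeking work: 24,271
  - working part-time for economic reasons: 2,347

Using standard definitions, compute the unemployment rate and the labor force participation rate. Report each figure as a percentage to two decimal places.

Employed = 9,270 + 64,513 + 2,347 = 76,130 (anyone who worked, including part-time for economic reasons, counts as employed).
Unemployed = 4,094 + 441 = 4,535 (jobless and actively searching, or on temporary layoff).
Labor force = 76,130 + 4,535 = 80,665.
Not in labor force = 6,074 + 3,262 + 24,271 = 33,607 (those not working and not actively searching are outside the labor force).
Civilian working-age population = 80,665 + 33,607 = 114,272.
Unemployment rate = 4,535 / 80,665 = 5.62%.
Labor force participation rate = 80,665 / 114,272 = 70.59%.

Unemployment rate ≈ 5.62%; labor force participation rate ≈ 70.59%.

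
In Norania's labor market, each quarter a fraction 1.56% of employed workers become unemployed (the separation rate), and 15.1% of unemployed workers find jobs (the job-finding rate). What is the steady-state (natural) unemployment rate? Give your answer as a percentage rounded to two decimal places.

At steady state the flows balance: s·E = f·U, so U/(E+U) = s/(s+f).
u* = 1.56 / (1.56 + 15.1) = 1.56 / 16.66 = 9.36%.

Steady-state unemployment rate ≈ 9.36%.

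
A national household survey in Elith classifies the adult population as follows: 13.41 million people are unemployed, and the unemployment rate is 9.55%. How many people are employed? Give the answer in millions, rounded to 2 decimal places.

About 127.01 million are employed.

Labor force = U / u = 13.41 / 0.0955 ≈ 140.42 million.
Employed = labor force − unemployed = 140.42 − 13.41 = 127.01 million.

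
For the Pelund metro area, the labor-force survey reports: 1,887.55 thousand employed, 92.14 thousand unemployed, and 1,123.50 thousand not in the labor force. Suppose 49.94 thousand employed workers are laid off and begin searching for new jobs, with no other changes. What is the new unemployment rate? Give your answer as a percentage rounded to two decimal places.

New unemployment rate ≈ 7.18%.

Initially, labor force = 1,887.55 + 92.14 = 1,979.69 thousand, so u = 92.14/1,979.69 = 4.65%.
After the change, employed falls and unemployed rises by 49.94; labor force unchanged → E = 1,837.61, U = 142.08, labor force = 1,979.69 thousand.
New unemployment rate = 142.08 / 1,979.69 = 7.18%.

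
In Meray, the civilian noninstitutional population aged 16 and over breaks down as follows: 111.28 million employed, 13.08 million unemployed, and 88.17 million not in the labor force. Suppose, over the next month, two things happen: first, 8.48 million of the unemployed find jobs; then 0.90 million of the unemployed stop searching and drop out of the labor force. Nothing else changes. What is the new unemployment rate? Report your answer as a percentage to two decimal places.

Initially, labor force = 111.28 + 13.08 = 124.36 million, so u = 13.08/124.36 = 10.52%.
After the first change, unemployed falls and employed rises by 8.48; labor force unchanged → E = 119.76, U = 4.60, labor force = 124.36 million.
After the second change, unemployed and labor force both fall by 0.90 → E = 119.76, U = 3.70, labor force = 123.46 million.
New unemployment rate = 3.70 / 123.46 = 3.00%.

New unemployment rate ≈ 3.00%.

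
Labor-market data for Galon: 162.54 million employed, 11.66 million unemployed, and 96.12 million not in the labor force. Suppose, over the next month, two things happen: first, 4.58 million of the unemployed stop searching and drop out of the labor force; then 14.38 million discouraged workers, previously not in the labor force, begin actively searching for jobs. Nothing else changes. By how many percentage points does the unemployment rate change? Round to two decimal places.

The unemployment rate changes by +4.97 percentage points.

Initially, labor force = 162.54 + 11.66 = 174.20 million, so u = 11.66/174.20 = 6.69%.
After the first change, unemployed and labor force both fall by 4.58 → E = 162.54, U = 7.08, labor force = 169.62 million.
After the second change, unemployed and labor force both rise by 14.38 → E = 162.54, U = 21.46, labor force = 184.00 million.
New unemployment rate = 21.46 / 184.00 = 11.66%.
Change = 11.66% − 6.69% = +4.97 percentage points.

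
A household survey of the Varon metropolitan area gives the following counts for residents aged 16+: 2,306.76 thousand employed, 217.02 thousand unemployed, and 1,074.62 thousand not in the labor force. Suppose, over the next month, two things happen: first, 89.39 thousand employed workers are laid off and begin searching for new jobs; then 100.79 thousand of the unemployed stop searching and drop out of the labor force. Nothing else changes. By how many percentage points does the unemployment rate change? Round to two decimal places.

Initially, labor force = 2,306.76 + 217.02 = 2,523.78 thousand, so u = 217.02/2,523.78 = 8.60%.
After the first change, employed falls and unemployed rises by 89.39; labor force unchanged → E = 2,217.37, U = 306.41, labor force = 2,523.78 thousand.
After the second change, unemployed and labor force both fall by 100.79 → E = 2,217.37, U = 205.62, labor force = 2,422.99 thousand.
New unemployment rate = 205.62 / 2,422.99 = 8.49%.
Change = 8.49% − 8.60% = −0.11 percentage points.

The unemployment rate changes by −0.11 percentage points.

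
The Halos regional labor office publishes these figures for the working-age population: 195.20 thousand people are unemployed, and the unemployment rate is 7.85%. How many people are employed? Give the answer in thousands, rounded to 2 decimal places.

About 2,291.42 thousand are employed.

Labor force = U / u = 195.20 / 0.0785 ≈ 2,486.62 thousand.
Employed = labor force − unemployed = 2,486.62 − 195.20 = 2,291.42 thousand.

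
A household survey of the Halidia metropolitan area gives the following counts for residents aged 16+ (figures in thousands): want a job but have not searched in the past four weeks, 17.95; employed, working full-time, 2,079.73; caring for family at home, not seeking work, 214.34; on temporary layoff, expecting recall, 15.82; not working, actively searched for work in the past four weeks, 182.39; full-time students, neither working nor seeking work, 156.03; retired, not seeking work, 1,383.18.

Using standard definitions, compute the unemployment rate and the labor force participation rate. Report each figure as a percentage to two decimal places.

Unemployment rate ≈ 8.70%; labor force participation rate ≈ 56.25%.

Employed = 2,079.73 thousand.
Unemployed = 15.82 + 182.39 = 198.21 thousand (jobless and actively searching, or on temporary layoff).
Labor force = 2,079.73 + 198.21 = 2,277.94 thousand.
Not in labor force = 17.95 + 214.34 + 156.03 + 1,383.18 = 1,771.50 thousand (those not working and not actively searching are outside the labor force — including those who want a job but have given up searching).
Civilian working-age population = 2,277.94 + 1,771.50 = 4,049.44 thousand.
Unemployment rate = 198.21 / 2,277.94 = 8.70%.
Labor force participation rate = 2,277.94 / 4,049.44 = 56.25%.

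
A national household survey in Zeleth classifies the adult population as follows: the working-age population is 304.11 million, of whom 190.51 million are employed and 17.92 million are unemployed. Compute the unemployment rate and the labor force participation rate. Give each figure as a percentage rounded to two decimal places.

Labor force = employed + unemployed = 190.51 + 17.92 = 208.43 million.
Unemployment rate = 17.92 / 208.43 = 8.60%.
Labor force participation rate = 208.43 / 304.11 = 68.54%.

Unemployment rate ≈ 8.60%; labor force participation rate ≈ 68.54%.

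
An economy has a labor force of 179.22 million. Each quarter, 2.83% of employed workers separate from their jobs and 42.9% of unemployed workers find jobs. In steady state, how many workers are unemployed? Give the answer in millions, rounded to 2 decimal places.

About 11.09 million are unemployed in steady state.

Steady-state unemployment rate u* = s/(s+f) = 2.83/(2.83+42.9) = 0.061885.
Unemployed = u* × labor force = 0.061885 × 179.22 ≈ 11.09 million.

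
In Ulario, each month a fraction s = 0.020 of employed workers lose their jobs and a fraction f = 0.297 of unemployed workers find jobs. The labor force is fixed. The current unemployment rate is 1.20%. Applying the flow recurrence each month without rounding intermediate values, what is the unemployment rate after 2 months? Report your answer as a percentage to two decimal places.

With a fixed labor force, u_{t+1} = u_t + s·(1−u_t) − f·u_t = u_t·(1−s−f) + s.
Here 1−s−f = 0.683 and s = 0.020.
u_1 = 0.012000 × 0.683 + 0.020 = 0.028196.
u_2 = 0.028196 × 0.683 + 0.020 = 0.039258.

Unemployment rate after two months ≈ 3.93%.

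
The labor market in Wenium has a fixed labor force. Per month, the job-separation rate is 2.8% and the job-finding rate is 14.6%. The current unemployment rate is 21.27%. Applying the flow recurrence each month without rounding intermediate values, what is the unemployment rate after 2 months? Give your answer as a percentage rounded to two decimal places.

With a fixed labor force, u_{t+1} = u_t + s·(1−u_t) − f·u_t = u_t·(1−s−f) + s.
Here 1−s−f = 0.826 and s = 0.028.
u_1 = 0.212700 × 0.826 + 0.028 = 0.203690.
u_2 = 0.203690 × 0.826 + 0.028 = 0.196248.

Unemployment rate after two months ≈ 19.62%.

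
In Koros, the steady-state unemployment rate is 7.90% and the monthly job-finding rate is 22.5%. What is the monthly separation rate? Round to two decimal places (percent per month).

From u* = s/(s+f): s = u·f/(1−u).
s = 0.0790 × 22.5 / (1 − 0.0790) = 1.7775 / 0.9210 ≈ 1.93% per month.

Separation rate ≈ 1.93% per month.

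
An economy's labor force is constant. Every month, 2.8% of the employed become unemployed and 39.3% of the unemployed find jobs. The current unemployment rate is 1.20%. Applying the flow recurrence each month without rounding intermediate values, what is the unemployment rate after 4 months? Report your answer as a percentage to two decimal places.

Unemployment rate after four months ≈ 6.04%.

With a fixed labor force, u_{t+1} = u_t + s·(1−u_t) − f·u_t = u_t·(1−s−f) + s.
Here 1−s−f = 0.579 and s = 0.028.
u_1 = 0.012000 × 0.579 + 0.028 = 0.034948.
u_2 = 0.034948 × 0.579 + 0.028 = 0.048235.
u_3 = 0.048235 × 0.579 + 0.028 = 0.055928.
u_4 = 0.055928 × 0.579 + 0.028 = 0.060382.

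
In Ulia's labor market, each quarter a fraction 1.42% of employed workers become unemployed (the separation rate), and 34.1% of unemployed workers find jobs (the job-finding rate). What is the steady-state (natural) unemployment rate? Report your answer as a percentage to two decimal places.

At steady state the flows balance: s·E = f·U, so U/(E+U) = s/(s+f).
u* = 1.42 / (1.42 + 34.1) = 1.42 / 35.52 = 4.00%.

Steady-state unemployment rate ≈ 4.00%.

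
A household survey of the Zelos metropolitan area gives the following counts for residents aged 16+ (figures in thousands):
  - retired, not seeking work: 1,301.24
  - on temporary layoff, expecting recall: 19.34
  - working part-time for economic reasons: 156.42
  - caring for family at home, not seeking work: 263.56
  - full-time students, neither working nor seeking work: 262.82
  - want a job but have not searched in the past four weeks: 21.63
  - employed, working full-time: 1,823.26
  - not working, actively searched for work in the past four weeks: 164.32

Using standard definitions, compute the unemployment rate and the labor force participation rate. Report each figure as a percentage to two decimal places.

Employed = 156.42 + 1,823.26 = 1,979.68 thousand (anyone who worked, including part-time for economic reasons, counts as employed).
Unemployed = 19.34 + 164.32 = 183.66 thousand (jobless and actively searching, or on temporary layoff).
Labor force = 1,979.68 + 183.66 = 2,163.34 thousand.
Not in labor force = 1,301.24 + 263.56 + 262.82 + 21.63 = 1,849.25 thousand (those not working and not actively searching are outside the labor force — including those who want a job but have given up searching).
Civilian working-age population = 2,163.34 + 1,849.25 = 4,012.59 thousand.
Unemployment rate = 183.66 / 2,163.34 = 8.49%.
Labor force participation rate = 2,163.34 / 4,012.59 = 53.91%.

Unemployment rate ≈ 8.49%; labor force participation rate ≈ 53.91%.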